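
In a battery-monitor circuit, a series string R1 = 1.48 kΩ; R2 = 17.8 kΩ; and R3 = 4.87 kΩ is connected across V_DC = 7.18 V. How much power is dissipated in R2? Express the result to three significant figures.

Series current I = V_DC/ΣR = 7.18/24.15 = 0.2973 mA.
P = I²R = 0.08839 × 17.8 = 1.573 mW.

P ≈ 1.57 mW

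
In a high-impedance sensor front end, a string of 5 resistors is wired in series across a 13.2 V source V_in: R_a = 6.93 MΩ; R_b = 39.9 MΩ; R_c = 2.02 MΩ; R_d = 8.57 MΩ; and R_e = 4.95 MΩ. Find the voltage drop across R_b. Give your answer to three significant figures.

V ≈ 8.44 V

Total series resistance ΣR = 6.93 + 39.9 + 2.02 + 8.57 + 4.95 = 62.37 MΩ.
By the voltage-divider rule, V = 13.2 × 39.90/62.37 = 8.444 V.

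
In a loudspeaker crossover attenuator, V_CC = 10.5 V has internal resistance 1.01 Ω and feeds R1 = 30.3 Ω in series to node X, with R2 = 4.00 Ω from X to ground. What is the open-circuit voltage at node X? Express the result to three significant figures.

R1' = 1.01 + 30.3 = 31.31 Ω (source resistance + R1).
With X open, the divider is unloaded: V_th = 10.5 × 4.00/35.31 = 1.189 V.

V_th ≈ 1.19 V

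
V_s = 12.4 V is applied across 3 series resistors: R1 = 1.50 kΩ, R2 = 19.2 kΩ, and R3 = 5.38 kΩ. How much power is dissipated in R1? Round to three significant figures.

ΣR = 26.08 kΩ → I = 12.4/26.08 = 0.4755 mA.
P = I²R = 0.2261 × 1.50 = 0.3391 mW.

P ≈ 0.339 mW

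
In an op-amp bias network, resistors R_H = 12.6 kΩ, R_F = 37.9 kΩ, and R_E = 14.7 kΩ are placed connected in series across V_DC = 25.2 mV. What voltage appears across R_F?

V ≈ 14.6 mV

Series total: ΣR = 12.6 + 37.9 + 14.7 = 65.20 kΩ.
By the voltage-divider rule, V = 25.2 × 37.90/65.20 = 14.65 mV.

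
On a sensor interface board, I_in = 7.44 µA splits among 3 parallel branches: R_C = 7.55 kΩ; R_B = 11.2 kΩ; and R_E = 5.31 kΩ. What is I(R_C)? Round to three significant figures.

ΣG = 1/7.55 + 1/11.2 + 1/5.31 = 0.4101.
Current divider: I(R_C) = I_in · G_k/ΣG = 7.44 × (0.1325/0.4101) = 7.44 × 0.3230 = 2.403 µA.

I ≈ 2.40 µA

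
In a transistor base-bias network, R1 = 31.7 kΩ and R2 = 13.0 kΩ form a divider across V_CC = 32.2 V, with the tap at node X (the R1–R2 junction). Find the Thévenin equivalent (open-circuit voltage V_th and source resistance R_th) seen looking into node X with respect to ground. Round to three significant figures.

With X open, the divider is unloaded: V_th = 32.2 × 13.0/44.70 = 9.365 V.
Zeroing V_CC shorts the top of R1 to ground, so R_th = R1 ‖ R2 = 9.219 kΩ.

V_th ≈ 9.36 V, R_th ≈ 9.22 kΩ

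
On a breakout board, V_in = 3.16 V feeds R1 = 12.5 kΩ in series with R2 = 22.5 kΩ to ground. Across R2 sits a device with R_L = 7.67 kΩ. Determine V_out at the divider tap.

V_out ≈ 0.992 V

R2 ‖ R_L = (22.5 × 7.67)/(22.5 + 7.67) = 5.720 kΩ.
Now apply the divider: V_out = 3.16 × 0.3139 = 0.9921 V.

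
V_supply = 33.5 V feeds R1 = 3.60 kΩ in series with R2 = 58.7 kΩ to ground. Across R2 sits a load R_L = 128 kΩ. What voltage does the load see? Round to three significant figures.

The load sits in parallel with R2, giving an effective lower resistance R2' = R2·R_L/(R2+R_L) = 40.24 kΩ.
Voltage divider with the loaded lower leg: V_out = 33.5 × 40.24/(3.60 + 40.24) = 33.5 × 0.9179 = 30.75 V.

V_out ≈ 30.7 V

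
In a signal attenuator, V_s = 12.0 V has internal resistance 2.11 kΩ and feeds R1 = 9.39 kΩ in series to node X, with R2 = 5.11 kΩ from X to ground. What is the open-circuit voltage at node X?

V_th ≈ 3.69 V

R1' = 2.11 + 9.39 = 11.50 kΩ (source resistance + R1).
Open-circuit (no load on X): V_th = V_s · R2/(R1' + R2) = 12.0 × 5.11/(11.50 + 5.11) = 3.692 V.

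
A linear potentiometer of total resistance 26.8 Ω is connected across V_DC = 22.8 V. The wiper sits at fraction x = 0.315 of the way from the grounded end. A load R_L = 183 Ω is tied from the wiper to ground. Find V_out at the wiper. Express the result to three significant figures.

V_out ≈ 6.96 V

Split the track: R_lower = x·R_p = 8.442 Ω, R_upper = (1−x)·R_p = 18.36 Ω.
Lower segment in parallel with the load: 8.442 ‖ 183 = 8.070 Ω.
Loaded-divider output: V_out = 22.8 × 0.3054 = 6.962 V.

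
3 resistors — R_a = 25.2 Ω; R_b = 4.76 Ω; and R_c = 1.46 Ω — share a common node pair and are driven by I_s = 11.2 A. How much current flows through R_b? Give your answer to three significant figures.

ΣG = 1/25.2 + 1/4.76 + 1/1.46 = 0.9347.
R_b takes the fraction G_k/ΣG = 0.2101/0.9347 = 0.2248, so I = 11.2 × 0.2248 = 2.517 A.

I ≈ 2.52 A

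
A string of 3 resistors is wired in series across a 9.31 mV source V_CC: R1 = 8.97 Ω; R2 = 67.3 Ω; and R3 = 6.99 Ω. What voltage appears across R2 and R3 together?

V ≈ 8.31 mV

Series total: ΣR = 8.97 + 67.3 + 6.99 = 83.26 Ω.
R_{R2..R3} = 67.3 + 6.99 = 74.29 Ω.
V = V_CC · R/ΣR = 9.31 × 0.8923 = 8.307 mV.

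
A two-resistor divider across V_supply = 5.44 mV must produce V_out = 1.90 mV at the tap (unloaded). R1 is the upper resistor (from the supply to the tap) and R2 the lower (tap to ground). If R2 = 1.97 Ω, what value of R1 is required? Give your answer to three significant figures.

R1 ≈ 3.67 Ω

V_out/V_supply = R2/(R1+R2) = 0.3493.
R1 = R2·(1/k − 1) = 1.97 × 1.863 = 3.670 Ω.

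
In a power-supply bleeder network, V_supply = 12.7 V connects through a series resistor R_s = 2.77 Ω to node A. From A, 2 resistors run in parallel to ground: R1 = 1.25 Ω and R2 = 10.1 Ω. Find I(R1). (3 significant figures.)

I ≈ 2.91 A

Equivalent of the parallel group: R_p = 1.112 Ω.
V_A = 12.7 × 1.112/3.882 = 3.639 V.
Branch current I = V_A/R1 = 3.639/1.25 = 2.911 A.
(Equivalently: I_total = 3.271 A, then current-divider fraction G_k/ΣG = 0.8899.)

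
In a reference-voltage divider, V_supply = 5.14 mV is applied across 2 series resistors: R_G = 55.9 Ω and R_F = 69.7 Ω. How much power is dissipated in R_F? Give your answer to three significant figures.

Series current I = V_supply/ΣR = 5.14/125.6 = 0.04092 mA.
P = I²R = 0.001675 × 69.7 = 0.1167 µW.

P ≈ 0.117 µW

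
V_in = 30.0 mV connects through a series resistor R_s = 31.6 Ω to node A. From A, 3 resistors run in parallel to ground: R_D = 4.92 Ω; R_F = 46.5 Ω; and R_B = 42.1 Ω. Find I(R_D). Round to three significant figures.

Equivalent of the parallel group: R_p = 4.024 Ω.
V_A by voltage divider: V_A = 30.0 × 4.024/(31.6 + 4.024) = 3.389 mV.
Branch current I = V_A/R_D = 3.389/4.92 = 0.6888 mA.
(Equivalently: I_total = 0.8421 mA, then current-divider fraction G_k/ΣG = 0.8179.)

I ≈ 0.689 mA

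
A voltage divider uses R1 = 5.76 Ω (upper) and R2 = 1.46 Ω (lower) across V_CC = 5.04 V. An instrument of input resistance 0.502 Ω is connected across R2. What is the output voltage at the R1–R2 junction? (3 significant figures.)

First combine the lower leg with the load: R2 ‖ R_L = 0.3736 Ω.
Then V_out = V_CC · R2'/(R1 + R2') = 5.04 × 0.3736/6.134 = 0.3070 V.
(Unloaded it would be 1.02 V; the load pulls it down.)

V_out ≈ 0.307 V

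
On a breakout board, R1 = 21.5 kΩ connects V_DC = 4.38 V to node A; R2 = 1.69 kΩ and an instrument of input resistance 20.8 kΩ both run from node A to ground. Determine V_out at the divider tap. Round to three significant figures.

The load sits in parallel with R2, giving an effective lower resistance R2' = R2·R_L/(R2+R_L) = 1.563 kΩ.
Voltage divider with the loaded lower leg: V_out = 4.38 × 1.563/(21.5 + 1.563) = 4.38 × 0.06777 = 0.2968 V.

V_out ≈ 0.297 V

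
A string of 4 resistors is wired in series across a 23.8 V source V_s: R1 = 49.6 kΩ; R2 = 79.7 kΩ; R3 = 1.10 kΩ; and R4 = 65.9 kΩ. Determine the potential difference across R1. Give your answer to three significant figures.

V ≈ 6.01 V

Total series resistance ΣR = 49.6 + 79.7 + 1.10 + 65.9 = 196.3 kΩ.
By the voltage-divider rule, V = 23.8 × 49.60/196.3 = 6.014 V.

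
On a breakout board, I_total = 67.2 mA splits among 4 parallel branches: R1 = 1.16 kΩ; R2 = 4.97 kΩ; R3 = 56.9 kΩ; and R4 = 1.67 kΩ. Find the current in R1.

ΣG = 1/1.16 + 1/4.97 + 1/56.9 + 1/1.67 = 1.680.
Current divider: I(R1) = I_total · G_k/ΣG = 67.2 × (0.8621/1.680) = 67.2 × 0.5132 = 34.49 mA.

I ≈ 34.5 mA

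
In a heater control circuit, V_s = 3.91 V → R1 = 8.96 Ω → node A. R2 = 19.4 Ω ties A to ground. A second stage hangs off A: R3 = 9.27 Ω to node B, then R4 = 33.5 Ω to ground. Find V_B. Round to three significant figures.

V_B ≈ 1.83 V

Looking into the second stage from A: R3 + R4 = 42.77 Ω appears in parallel with R2.
Effective lower resistance at A: R2 ‖ 42.77 = 13.35 Ω.
First divider: V_A = V_s · 13.35/(8.96 + 13.35) = 2.339 V.
Then the unloaded second divider: V_B = V_A × R4/(R3+R4) = 2.339 × 0.7833 = 1.832 V.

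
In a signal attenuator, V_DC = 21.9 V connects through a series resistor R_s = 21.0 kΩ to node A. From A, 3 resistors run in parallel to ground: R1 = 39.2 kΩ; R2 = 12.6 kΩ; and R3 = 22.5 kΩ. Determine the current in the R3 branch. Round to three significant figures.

I ≈ 0.235 mA

Equivalent of the parallel group: R_p = 6.697 kΩ.
V_A by voltage divider: V_A = 21.9 × 6.697/(21.0 + 6.697) = 5.295 V.
I(R3) = V_A / R3 = 5.295/22.5 = 0.2353 mA.
(Equivalently: I_total = 0.7907 mA, then current-divider fraction G_k/ΣG = 0.2976.)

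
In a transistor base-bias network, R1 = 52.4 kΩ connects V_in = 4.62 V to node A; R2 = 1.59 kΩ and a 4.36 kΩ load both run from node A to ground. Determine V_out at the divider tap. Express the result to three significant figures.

V_out ≈ 0.100 V

The load sits in parallel with R2, giving an effective lower resistance R2' = R2·R_L/(R2+R_L) = 1.165 kΩ.
Now apply the divider: V_out = 4.62 × 0.02175 = 0.1005 V.
(Unloaded it would be 0.136 V; the load pulls it down.)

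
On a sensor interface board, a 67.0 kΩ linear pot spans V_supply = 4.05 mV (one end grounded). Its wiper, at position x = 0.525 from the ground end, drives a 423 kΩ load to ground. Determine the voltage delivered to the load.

The pot divides into 31.82 kΩ above the wiper and 35.18 kΩ below.
Lower segment in parallel with the load: 35.18 ‖ 423 = 32.47 kΩ.
Then V_out = V_supply · 32.47/(31.82 + 32.47) = 2.045 mV.

V_out ≈ 2.05 mV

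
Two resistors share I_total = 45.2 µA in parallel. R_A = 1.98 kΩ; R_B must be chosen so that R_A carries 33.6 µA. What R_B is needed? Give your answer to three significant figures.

R_B ≈ 5.74 kΩ

The fraction through R_A equals R_B/(R_A+R_B).
With f = 0.7434, R_B = R_A · f/(1−f) = 1.98 × 2.897 = 5.735 kΩ.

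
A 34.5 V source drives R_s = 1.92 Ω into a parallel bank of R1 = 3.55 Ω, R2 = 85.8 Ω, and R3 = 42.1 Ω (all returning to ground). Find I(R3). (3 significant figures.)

Parallel bank: R_p = 1/(1/3.55 + 1/85.8 + 1/42.1) = 3.154 Ω.
V_A by voltage divider: V_A = 34.5 × 3.154/(1.92 + 3.154) = 21.44 V.
Branch current I = V_A/R3 = 21.44/42.1 = 0.5094 A.
(Equivalently: I_total = 6.800 A, then current-divider fraction G_k/ΣG = 0.07491.)

I ≈ 0.509 A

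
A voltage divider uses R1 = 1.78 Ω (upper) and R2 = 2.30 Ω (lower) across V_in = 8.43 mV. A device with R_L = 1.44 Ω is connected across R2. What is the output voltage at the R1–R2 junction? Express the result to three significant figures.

V_out ≈ 2.80 mV

The load sits in parallel with R2, giving an effective lower resistance R2' = R2·R_L/(R2+R_L) = 0.8856 Ω.
Voltage divider with the loaded lower leg: V_out = 8.43 × 0.8856/(1.78 + 0.8856) = 8.43 × 0.3322 = 2.801 mV.
(Unloaded it would be 4.75 mV; the load pulls it down.)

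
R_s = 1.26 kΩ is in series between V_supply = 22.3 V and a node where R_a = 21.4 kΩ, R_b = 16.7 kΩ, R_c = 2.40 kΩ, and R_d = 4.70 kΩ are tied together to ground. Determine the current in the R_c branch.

Combine the parallel branches: R_p = (1/21.4 + 1/16.7 + 1/2.40 + 1/4.70)⁻¹ = 1.359 kΩ.
V_A by voltage divider: V_A = 22.3 × 1.359/(1.26 + 1.359) = 11.57 V.
I(R_c) = V_A / R_c = 11.57/2.40 = 4.821 mA.

I ≈ 4.82 mA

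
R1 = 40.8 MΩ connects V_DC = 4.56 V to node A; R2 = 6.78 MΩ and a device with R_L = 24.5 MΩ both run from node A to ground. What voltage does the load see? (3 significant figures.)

V_out ≈ 0.525 V

First combine the lower leg with the load: R2 ‖ R_L = 5.310 MΩ.
Then V_out = V_DC · R2'/(R1 + R2') = 4.56 × 5.310/46.11 = 0.5252 V.
(Unloaded it would be 0.650 V; the load pulls it down.)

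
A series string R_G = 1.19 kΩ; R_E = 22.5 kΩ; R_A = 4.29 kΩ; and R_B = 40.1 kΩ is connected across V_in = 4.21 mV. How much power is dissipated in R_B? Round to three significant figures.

P ≈ 0.153 nW

The common current is I = 4.21/68.08 = 0.06184 µA.
V(R_B) = I·R = 2.480 mV; P = V·I = 2.480 × 0.06184 = 0.1533 nW.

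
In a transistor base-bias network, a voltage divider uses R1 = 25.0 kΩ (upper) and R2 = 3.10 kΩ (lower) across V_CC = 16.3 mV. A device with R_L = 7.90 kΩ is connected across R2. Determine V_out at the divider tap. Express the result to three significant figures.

V_out ≈ 1.33 mV

First combine the lower leg with the load: R2 ‖ R_L = 2.226 kΩ.
Now apply the divider: V_out = 16.3 × 0.08177 = 1.333 mV.
(Unloaded it would be 1.80 mV; the load pulls it down.)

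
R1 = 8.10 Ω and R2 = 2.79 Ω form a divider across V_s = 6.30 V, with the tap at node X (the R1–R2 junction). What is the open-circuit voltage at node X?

V_th ≈ 1.61 V

V_th is the unloaded tap voltage: V_s · R2/(R1+R2) = 6.30 × 0.2562 = 1.614 V.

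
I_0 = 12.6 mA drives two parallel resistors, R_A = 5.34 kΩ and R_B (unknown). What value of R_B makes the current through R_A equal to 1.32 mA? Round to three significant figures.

R_B ≈ 0.625 kΩ

In a two-way split, I_A/I_0 = R_B/(R_A + R_B).
1.32/12.6 = R_B/(R_A + R_B) → R_B = R_A · (0.1048)/(1 − 0.1048) = 5.34 × 0.1170 = 0.6249 kΩ.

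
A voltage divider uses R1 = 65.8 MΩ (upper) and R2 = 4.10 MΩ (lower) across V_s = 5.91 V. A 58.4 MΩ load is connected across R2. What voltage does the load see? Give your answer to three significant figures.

The load sits in parallel with R2, giving an effective lower resistance R2' = R2·R_L/(R2+R_L) = 3.831 MΩ.
Then V_out = V_s · R2'/(R1 + R2') = 5.91 × 3.831/69.63 = 0.3252 V.

V_out ≈ 0.325 V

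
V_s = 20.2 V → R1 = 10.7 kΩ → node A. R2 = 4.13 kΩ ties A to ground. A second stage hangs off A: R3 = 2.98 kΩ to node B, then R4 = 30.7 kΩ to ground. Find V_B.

The second stage (R3 + R4 = 33.68 kΩ) loads node A in parallel with R2.
R2 ‖ (R3+R4) = 3.679 kΩ.
First divider: V_A = V_s · 3.679/(10.7 + 3.679) = 5.168 V.
V_B = V_A × 0.9115 = 4.711 V.

V_B ≈ 4.71 V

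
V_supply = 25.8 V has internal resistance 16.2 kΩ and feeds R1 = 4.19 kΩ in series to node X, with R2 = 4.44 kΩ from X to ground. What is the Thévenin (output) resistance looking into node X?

R_th ≈ 3.65 kΩ

R1' = 16.2 + 4.19 = 20.39 kΩ (source resistance + R1).
Zeroing V_supply shorts the top of R1' to ground, so R_th = R1' ‖ R2 = 3.646 kΩ.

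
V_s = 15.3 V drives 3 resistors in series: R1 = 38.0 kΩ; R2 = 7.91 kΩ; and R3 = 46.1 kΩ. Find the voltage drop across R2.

Total series resistance ΣR = 38.0 + 7.91 + 46.1 = 92.01 kΩ.
Voltage divider: V = V_s · (7.910 / 92.01) = 15.3 × 0.08597 = 1.315 V.

V ≈ 1.32 V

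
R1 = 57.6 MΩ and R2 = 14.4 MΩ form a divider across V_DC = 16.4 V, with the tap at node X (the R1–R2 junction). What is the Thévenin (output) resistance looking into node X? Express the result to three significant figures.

R_th ≈ 11.5 MΩ

Zeroing V_DC shorts the top of R1 to ground, so R_th = R1 ‖ R2 = 11.52 MΩ.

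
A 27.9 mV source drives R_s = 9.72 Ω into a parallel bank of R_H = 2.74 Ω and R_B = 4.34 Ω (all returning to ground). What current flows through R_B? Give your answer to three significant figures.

Combine the parallel branches: R_p = (1/2.74 + 1/4.34)⁻¹ = 1.680 Ω.
V_A = 27.9 × 1.680/11.40 = 4.111 mV.
Branch current I = V_A/R_B = 4.111/4.34 = 0.9472 mA.

I ≈ 0.947 mA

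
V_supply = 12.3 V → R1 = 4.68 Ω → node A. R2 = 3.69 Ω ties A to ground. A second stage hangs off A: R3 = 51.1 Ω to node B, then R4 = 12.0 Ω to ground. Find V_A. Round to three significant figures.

V_A ≈ 5.25 V

The second stage (R3 + R4 = 63.10 Ω) loads node A in parallel with R2.
Effective lower resistance at A: R2 ‖ 63.10 = 3.486 Ω.
V_A = 12.3 × 3.486/(4.68 + 3.486) = 5.251 V.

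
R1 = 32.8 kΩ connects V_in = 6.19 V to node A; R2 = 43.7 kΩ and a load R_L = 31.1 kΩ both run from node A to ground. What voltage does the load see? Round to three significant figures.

V_out ≈ 2.21 V

First combine the lower leg with the load: R2 ‖ R_L = 18.17 kΩ.
Voltage divider with the loaded lower leg: V_out = 6.19 × 18.17/(32.8 + 18.17) = 6.19 × 0.3565 = 2.207 V.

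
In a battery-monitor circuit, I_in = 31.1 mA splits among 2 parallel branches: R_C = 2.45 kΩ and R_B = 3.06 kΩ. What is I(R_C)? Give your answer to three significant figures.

For two parallel branches, I_k = I_in · (other R)/(sum of R).
So I = 31.1 × 3.06/5.510 = 17.27 mA.

I ≈ 17.3 mA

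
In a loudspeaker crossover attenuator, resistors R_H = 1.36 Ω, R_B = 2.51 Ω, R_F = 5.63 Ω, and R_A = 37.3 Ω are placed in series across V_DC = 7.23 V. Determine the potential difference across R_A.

ΣR = 1.36 + 2.51 + 5.63 + 37.3 = 46.80 Ω.
V = V_DC · R/ΣR = 7.23 × 0.7970 = 5.762 V.

V ≈ 5.76 V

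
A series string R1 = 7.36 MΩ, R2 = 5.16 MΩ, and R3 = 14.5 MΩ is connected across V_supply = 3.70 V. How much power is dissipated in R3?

ΣR = 27.02 MΩ → I = 3.70/27.02 = 0.1369 µA.
P(R3) = I²·R3 = (0.1369)² × 14.5 = 0.2719 µW.

P ≈ 0.272 µW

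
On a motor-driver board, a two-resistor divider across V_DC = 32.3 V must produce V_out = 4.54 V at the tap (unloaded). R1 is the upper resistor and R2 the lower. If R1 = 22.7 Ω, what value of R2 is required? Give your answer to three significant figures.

R2 ≈ 3.71 Ω

The divider ratio is R2/(R1+R2) = 4.54/32.3 = 0.1406.
R2 = R1 · 0.1406/(1 − 0.1406) = 3.712 Ω.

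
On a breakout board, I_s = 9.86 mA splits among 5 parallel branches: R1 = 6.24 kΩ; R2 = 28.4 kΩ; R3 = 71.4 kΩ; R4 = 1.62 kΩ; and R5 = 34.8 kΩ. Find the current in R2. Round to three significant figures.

ΣG = 1/6.24 + 1/28.4 + 1/71.4 + 1/1.62 + 1/34.8 = 0.8555.
By the current-divider rule, I = I_s · G_k/ΣG = 9.86 × 0.04116 = 0.4058 mA.

I ≈ 0.406 mA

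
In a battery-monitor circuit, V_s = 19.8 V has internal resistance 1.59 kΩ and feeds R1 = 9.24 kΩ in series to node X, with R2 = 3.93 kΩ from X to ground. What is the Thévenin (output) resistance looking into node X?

R1' = 1.59 + 9.24 = 10.83 kΩ (source resistance + R1).
With V_s suppressed (replaced by a short), R_th = R1' ‖ R2 = (10.83 × 3.93)/(10.83 + 3.93) = 2.884 kΩ.

R_th ≈ 2.88 kΩ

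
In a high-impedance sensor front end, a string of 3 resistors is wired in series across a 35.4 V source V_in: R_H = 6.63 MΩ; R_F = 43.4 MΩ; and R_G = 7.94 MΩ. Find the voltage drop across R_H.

V ≈ 4.05 V

ΣR = 6.63 + 43.4 + 7.94 = 57.97 MΩ.
Voltage divider: V = V_in · (6.630 / 57.97) = 35.4 × 0.1144 = 4.049 V.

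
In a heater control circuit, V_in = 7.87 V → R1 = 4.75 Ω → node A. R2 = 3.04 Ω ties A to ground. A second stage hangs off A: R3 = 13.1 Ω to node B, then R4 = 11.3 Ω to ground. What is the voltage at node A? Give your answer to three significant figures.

The second stage (R3 + R4 = 24.40 Ω) loads node A in parallel with R2.
R2 ‖ (R3+R4) = 2.703 Ω.
So V_A = 7.87 × 0.3627 = 2.854 V.

V_A ≈ 2.85 V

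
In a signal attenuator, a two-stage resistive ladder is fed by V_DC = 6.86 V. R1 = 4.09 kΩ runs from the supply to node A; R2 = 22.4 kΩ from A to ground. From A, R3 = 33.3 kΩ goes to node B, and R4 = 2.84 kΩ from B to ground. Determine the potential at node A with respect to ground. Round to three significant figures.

Looking into the second stage from A: R3 + R4 = 36.14 kΩ appears in parallel with R2.
R2 ‖ (R3+R4) = 13.83 kΩ.
V_A = 6.86 × 13.83/(4.09 + 13.83) = 5.294 V.

V_A ≈ 5.29 V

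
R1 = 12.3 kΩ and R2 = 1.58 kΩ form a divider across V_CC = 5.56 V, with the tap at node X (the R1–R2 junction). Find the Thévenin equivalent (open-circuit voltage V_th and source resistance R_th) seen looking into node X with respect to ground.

V_th ≈ 0.633 V, R_th ≈ 1.40 kΩ

V_th is the unloaded tap voltage: V_CC · R2/(R1+R2) = 5.56 × 0.1138 = 0.6329 V.
Zeroing V_CC shorts the top of R1 to ground, so R_th = R1 ‖ R2 = 1.400 kΩ.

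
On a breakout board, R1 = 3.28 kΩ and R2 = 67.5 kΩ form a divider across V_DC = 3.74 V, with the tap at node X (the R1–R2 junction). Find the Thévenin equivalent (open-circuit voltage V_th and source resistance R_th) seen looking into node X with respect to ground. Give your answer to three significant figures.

V_th ≈ 3.57 V, R_th ≈ 3.13 kΩ

Open-circuit (no load on X): V_th = V_DC · R2/(R1 + R2) = 3.74 × 67.5/(3.280 + 67.5) = 3.567 V.
Zeroing V_DC shorts the top of R1 to ground, so R_th = R1 ‖ R2 = 3.128 kΩ.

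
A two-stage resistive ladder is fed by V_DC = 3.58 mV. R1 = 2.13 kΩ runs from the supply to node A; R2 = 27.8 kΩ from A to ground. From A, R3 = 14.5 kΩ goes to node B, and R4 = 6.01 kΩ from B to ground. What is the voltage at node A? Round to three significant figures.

V_A ≈ 3.03 mV

The second stage (R3 + R4 = 20.51 kΩ) loads node A in parallel with R2.
Effective lower resistance at A: R2 ‖ 20.51 = 11.80 kΩ.
V_A = 3.58 × 11.80/(2.13 + 11.80) = 3.033 mV.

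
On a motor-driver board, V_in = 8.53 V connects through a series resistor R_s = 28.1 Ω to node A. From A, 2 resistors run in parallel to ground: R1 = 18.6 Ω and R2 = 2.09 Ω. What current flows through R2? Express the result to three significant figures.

I ≈ 0.256 A

Equivalent of the parallel group: R_p = 1.879 Ω.
V_A by voltage divider: V_A = 8.53 × 1.879/(28.1 + 1.879) = 0.5346 V.
I(R2) = V_A / R2 = 0.5346/2.09 = 0.2558 A.
(Equivalently: I_total = 0.2845 A, then current-divider fraction G_k/ΣG = 0.8990.)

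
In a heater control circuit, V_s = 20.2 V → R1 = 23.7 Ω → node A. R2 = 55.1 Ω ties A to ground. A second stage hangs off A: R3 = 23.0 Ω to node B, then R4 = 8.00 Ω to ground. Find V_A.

V_A ≈ 9.20 V

Node A sees R2 in parallel with the series input of stage 2, R3 + R4 = 31.00 Ω.
R2 ‖ (R3+R4) = 19.84 Ω.
So V_A = 20.2 × 0.4557 = 9.204 V.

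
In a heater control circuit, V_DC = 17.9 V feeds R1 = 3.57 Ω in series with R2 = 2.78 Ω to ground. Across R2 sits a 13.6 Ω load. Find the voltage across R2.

V_out ≈ 7.03 V

R2 ‖ R_L = (2.78 × 13.6)/(2.78 + 13.6) = 2.308 Ω.
Then V_out = V_DC · R2'/(R1 + R2') = 17.9 × 2.308/5.878 = 7.029 V.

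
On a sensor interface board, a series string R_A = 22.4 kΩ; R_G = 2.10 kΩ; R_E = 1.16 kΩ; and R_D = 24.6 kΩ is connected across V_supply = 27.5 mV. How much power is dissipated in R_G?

The common current is I = 27.5/50.26 = 0.5472 µA.
P = I²R = 0.2994 × 2.10 = 0.6287 nW.

P ≈ 0.629 nW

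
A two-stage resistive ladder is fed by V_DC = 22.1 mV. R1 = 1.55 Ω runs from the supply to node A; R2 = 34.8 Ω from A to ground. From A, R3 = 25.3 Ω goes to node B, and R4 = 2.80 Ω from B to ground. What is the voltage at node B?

The second stage (R3 + R4 = 28.10 Ω) loads node A in parallel with R2.
R2 ‖ (R3+R4) = 15.55 Ω.
First divider: V_A = V_DC · 15.55/(1.55 + 15.55) = 20.10 mV.
V_B = V_A × 0.09964 = 2.002 mV.

V_B ≈ 2.00 mV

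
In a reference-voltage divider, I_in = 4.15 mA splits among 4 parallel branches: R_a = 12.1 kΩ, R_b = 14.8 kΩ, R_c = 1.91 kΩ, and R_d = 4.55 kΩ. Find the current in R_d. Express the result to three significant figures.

I ≈ 1.02 mA

Conductances: ΣG = 1/12.1 + 1/14.8 + 1/1.91 + 1/4.55 = 0.8936 (1/kΩ).
By the current-divider rule, I = I_in · G_k/ΣG = 4.15 × 0.2460 = 1.021 mA.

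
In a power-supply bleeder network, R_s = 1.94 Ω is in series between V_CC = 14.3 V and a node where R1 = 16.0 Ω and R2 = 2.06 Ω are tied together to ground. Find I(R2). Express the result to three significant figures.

Combine the parallel branches: R_p = (1/16.0 + 1/2.06)⁻¹ = 1.825 Ω.
V_A by voltage divider: V_A = 14.3 × 1.825/(1.94 + 1.825) = 6.932 V.
I(R2) = V_A / R2 = 6.932/2.06 = 3.365 A.
(Equivalently: I_total = 3.798 A, then current-divider fraction G_k/ΣG = 0.8859.)

I ≈ 3.36 A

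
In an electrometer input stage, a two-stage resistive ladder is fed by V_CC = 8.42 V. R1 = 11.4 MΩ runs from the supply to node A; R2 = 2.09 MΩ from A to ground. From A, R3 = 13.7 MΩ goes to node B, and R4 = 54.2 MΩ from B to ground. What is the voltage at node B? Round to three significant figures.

V_B ≈ 1.01 V

Node A sees R2 in parallel with the series input of stage 2, R3 + R4 = 67.90 MΩ.
Effective lower resistance at A: R2 ‖ 67.90 = 2.028 MΩ.
So V_A = 8.42 × 0.1510 = 1.271 V.
V_B = V_A × 0.7982 = 1.015 V.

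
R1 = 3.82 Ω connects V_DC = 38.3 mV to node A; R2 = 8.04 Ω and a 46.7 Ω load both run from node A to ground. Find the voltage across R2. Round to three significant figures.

First combine the lower leg with the load: R2 ‖ R_L = 6.859 Ω.
Voltage divider with the loaded lower leg: V_out = 38.3 × 6.859/(3.82 + 6.859) = 38.3 × 0.6423 = 24.60 mV.
(Unloaded it would be 26.0 mV; the load pulls it down.)

V_out ≈ 24.6 mV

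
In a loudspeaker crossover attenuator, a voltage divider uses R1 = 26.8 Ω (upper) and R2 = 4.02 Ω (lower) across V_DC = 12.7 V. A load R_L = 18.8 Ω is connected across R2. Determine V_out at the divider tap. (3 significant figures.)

First combine the lower leg with the load: R2 ‖ R_L = 3.312 Ω.
Then V_out = V_DC · R2'/(R1 + R2') = 12.7 × 3.312/30.11 = 1.397 V.

V_out ≈ 1.40 V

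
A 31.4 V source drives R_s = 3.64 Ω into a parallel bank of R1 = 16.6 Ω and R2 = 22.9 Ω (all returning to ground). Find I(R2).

Equivalent of the parallel group: R_p = 9.624 Ω.
V_A by voltage divider: V_A = 31.4 × 9.624/(3.64 + 9.624) = 22.78 V.
I(R2) = V_A / R2 = 22.78/22.9 = 0.9949 A.

I ≈ 0.995 A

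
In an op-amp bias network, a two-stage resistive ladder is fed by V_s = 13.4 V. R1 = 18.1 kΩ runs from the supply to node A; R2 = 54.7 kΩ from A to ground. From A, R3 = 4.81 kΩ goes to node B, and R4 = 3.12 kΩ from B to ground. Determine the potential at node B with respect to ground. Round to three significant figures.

Looking into the second stage from A: R3 + R4 = 7.930 kΩ appears in parallel with R2.
Effective lower resistance at A: R2 ‖ 7.930 = 6.926 kΩ.
V_A = 13.4 × 6.926/(18.1 + 6.926) = 3.708 V.
Stage 2 is unloaded, so V_B = V_A · R4/(R3+R4) = 3.708 × 3.12/7.930 = 1.459 V.

V_B ≈ 1.46 V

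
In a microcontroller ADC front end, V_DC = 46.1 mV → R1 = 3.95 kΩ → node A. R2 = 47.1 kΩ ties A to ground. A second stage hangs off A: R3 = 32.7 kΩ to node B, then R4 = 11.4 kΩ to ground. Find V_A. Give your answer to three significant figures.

Looking into the second stage from A: R3 + R4 = 44.10 kΩ appears in parallel with R2.
Effective lower resistance at A: R2 ‖ 44.10 = 22.78 kΩ.
First divider: V_A = V_DC · 22.78/(3.95 + 22.78) = 39.29 mV.

V_A ≈ 39.3 mV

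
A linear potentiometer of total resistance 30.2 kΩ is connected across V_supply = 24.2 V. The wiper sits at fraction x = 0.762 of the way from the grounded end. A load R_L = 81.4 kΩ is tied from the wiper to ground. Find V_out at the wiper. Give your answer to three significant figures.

V_out ≈ 17.3 V

Lower segment x·R_p = 23.01 kΩ; upper segment (1−x)·R_p = 7.188 kΩ.
R_L loads the lower segment: effective lower R = 17.94 kΩ.
V_out = 24.2 × 17.94/(7.188 + 17.94) = 17.28 V.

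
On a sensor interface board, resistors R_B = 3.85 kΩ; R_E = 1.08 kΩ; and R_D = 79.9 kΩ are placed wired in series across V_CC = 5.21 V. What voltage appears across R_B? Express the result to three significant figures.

V ≈ 0.236 V

Total series resistance ΣR = 3.85 + 1.08 + 79.9 = 84.83 kΩ.
V = V_CC · R/ΣR = 5.21 × 0.04538 = 0.2365 V.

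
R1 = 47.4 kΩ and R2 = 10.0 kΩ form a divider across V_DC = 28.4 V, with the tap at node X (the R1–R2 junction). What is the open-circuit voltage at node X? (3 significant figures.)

V_th ≈ 4.95 V

V_th is the unloaded tap voltage: V_DC · R2/(R1+R2) = 28.4 × 0.1742 = 4.948 V.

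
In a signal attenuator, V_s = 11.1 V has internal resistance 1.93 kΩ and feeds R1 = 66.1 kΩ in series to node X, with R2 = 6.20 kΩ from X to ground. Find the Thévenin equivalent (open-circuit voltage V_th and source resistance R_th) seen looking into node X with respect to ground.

R1' = 1.93 + 66.1 = 68.03 kΩ (source resistance + R1).
With X open, the divider is unloaded: V_th = 11.1 × 6.20/74.23 = 0.9271 V.
Zeroing V_s shorts the top of R1' to ground, so R_th = R1' ‖ R2 = 5.682 kΩ.

V_th ≈ 0.927 V, R_th ≈ 5.68 kΩ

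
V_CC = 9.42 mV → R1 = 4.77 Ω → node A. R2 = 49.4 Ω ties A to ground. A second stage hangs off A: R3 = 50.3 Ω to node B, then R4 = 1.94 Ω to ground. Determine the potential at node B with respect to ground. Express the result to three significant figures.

V_B ≈ 0.294 mV

Node A sees R2 in parallel with the series input of stage 2, R3 + R4 = 52.24 Ω.
R2 ‖ (R3+R4) = 25.39 Ω.
So V_A = 9.42 × 0.8418 = 7.930 mV.
V_B = V_A × 0.03714 = 0.2945 mV.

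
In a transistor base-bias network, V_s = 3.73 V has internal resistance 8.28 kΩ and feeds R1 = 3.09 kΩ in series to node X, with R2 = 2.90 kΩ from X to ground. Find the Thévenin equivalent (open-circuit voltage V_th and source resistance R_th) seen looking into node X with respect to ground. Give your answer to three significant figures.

V_th ≈ 0.758 V, R_th ≈ 2.31 kΩ

R1' = 8.28 + 3.09 = 11.37 kΩ (source resistance + R1).
With X open, the divider is unloaded: V_th = 3.73 × 2.90/14.27 = 0.7580 V.
With V_s suppressed (replaced by a short), R_th = R1' ‖ R2 = (11.37 × 2.90)/(11.37 + 2.90) = 2.311 kΩ.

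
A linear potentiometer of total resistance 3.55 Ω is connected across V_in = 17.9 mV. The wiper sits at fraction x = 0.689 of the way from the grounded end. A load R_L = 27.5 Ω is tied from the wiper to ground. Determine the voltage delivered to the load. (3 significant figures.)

V_out ≈ 12.0 mV

Split the track: R_lower = x·R_p = 2.446 Ω, R_upper = (1−x)·R_p = 1.104 Ω.
(x·R_p) ‖ R_L = 2.246 Ω.
Then V_out = V_in · 2.246/(1.104 + 2.246) = 12.00 mV.
(Unloaded: V_out = x·V_in = 12.3 mV.)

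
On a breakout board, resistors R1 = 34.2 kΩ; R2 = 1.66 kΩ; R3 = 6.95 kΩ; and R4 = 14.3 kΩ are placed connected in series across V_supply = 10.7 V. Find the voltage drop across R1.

Total series resistance ΣR = 34.2 + 1.66 + 6.95 + 14.3 = 57.11 kΩ.
By the voltage-divider rule, V = 10.7 × 34.20/57.11 = 6.408 V.

V ≈ 6.41 V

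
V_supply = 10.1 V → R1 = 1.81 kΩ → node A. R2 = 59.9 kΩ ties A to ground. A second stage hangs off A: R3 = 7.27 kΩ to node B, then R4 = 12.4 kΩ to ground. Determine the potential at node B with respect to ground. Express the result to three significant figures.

V_B ≈ 5.67 V

Looking into the second stage from A: R3 + R4 = 19.67 kΩ appears in parallel with R2.
R2 ‖ (R3+R4) = 14.81 kΩ.
So V_A = 10.1 × 0.8911 = 9.000 V.
Then the unloaded second divider: V_B = V_A × R4/(R3+R4) = 9.000 × 0.6304 = 5.674 V.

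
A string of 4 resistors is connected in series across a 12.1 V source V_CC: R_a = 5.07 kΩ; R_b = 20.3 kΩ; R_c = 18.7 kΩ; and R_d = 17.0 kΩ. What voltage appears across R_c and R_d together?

V ≈ 7.07 V

Total series resistance ΣR = 5.07 + 20.3 + 18.7 + 17.0 = 61.07 kΩ.
R_{R_c..R_d} = 18.7 + 17.0 = 35.70 kΩ.
Voltage divider: V = V_CC · (35.70 / 61.07) = 12.1 × 0.5846 = 7.073 V.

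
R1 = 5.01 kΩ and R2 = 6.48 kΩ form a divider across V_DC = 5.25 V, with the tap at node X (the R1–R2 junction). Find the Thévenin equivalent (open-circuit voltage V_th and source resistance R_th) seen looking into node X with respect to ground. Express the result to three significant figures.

V_th is the unloaded tap voltage: V_DC · R2/(R1+R2) = 5.25 × 0.5640 = 2.961 V.
Zeroing V_DC shorts the top of R1 to ground, so R_th = R1 ‖ R2 = 2.825 kΩ.

V_th ≈ 2.96 V, R_th ≈ 2.83 kΩ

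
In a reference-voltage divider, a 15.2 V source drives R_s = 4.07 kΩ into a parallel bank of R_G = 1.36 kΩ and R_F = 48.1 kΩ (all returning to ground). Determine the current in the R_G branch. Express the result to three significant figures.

I ≈ 2.74 mA

Combine the parallel branches: R_p = (1/1.36 + 1/48.1)⁻¹ = 1.323 kΩ.
V_A = 15.2 × 1.323/5.393 = 3.728 V.
I(R_G) = V_A / R_G = 3.728/1.36 = 2.741 mA.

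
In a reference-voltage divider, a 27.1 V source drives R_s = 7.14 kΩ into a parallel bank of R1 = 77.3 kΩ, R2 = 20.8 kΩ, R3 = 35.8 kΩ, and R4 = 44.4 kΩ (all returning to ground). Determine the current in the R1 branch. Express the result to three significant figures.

Equivalent of the parallel group: R_p = 8.971 kΩ.
Node voltage V_A = V_CC · R_p/(R_s + R_p) = 27.1 × 0.5568 = 15.09 V.
I(R1) = V_A / R1 = 15.09/77.3 = 0.1952 mA.
(Check via current divider: I_total = 1.682 mA; share G_k/ΣG = 0.1161 → same result.)

I ≈ 0.195 mA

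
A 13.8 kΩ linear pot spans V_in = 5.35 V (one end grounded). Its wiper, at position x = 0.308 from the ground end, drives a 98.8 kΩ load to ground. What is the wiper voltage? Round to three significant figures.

V_out ≈ 1.60 V

Lower segment x·R_p = 4.250 kΩ; upper segment (1−x)·R_p = 9.550 kΩ.
(x·R_p) ‖ R_L = 4.075 kΩ.
Loaded-divider output: V_out = 5.35 × 0.2991 = 1.600 V.
(Unloaded: V_out = x·V_in = 1.65 V.)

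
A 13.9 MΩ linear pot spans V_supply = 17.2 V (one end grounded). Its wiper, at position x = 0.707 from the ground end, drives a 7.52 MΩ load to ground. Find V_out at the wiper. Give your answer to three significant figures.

Lower segment x·R_p = 9.827 MΩ; upper segment (1−x)·R_p = 4.073 MΩ.
(x·R_p) ‖ R_L = 4.260 MΩ.
Then V_out = V_supply · 4.260/(4.073 + 4.260) = 8.793 V.

V_out ≈ 8.79 V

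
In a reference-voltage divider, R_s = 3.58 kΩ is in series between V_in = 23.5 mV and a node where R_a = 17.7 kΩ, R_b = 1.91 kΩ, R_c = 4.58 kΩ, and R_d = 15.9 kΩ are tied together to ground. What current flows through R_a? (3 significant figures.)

I ≈ 0.325 µA

Combine the parallel branches: R_p = (1/17.7 + 1/1.91 + 1/4.58 + 1/15.9)⁻¹ = 1.161 kΩ.
V_A by voltage divider: V_A = 23.5 × 1.161/(3.58 + 1.161) = 5.755 mV.
I(R_a) = V_A / R_a = 5.755/17.7 = 0.3251 µA.
(Equivalently: I_total = 4.957 µA, then current-divider fraction G_k/ΣG = 0.06560.)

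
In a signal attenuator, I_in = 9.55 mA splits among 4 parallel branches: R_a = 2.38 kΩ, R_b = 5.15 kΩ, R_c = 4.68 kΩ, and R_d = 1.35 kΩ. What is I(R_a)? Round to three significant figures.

I ≈ 2.56 mA

Total conductance ΣG = 1/2.38 + 1/5.15 + 1/4.68 + 1/1.35 = 1.569 (units of 1/kΩ).
R_a takes the fraction G_k/ΣG = 0.4202/1.569 = 0.2678, so I = 9.55 × 0.2678 = 2.558 mA.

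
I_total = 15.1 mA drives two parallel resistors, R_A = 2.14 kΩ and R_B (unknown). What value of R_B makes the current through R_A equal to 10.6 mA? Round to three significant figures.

R_B ≈ 5.04 kΩ

The fraction through R_A equals R_B/(R_A+R_B).
With f = 0.7020, R_B = R_A · f/(1−f) = 2.14 × 2.356 = 5.041 kΩ.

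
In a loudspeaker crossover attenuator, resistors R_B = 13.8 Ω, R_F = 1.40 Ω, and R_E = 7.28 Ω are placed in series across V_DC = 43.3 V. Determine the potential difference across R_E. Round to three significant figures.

V ≈ 14.0 V

Total series resistance ΣR = 13.8 + 1.40 + 7.28 = 22.48 Ω.
Voltage divider: V = V_DC · (7.280 / 22.48) = 43.3 × 0.3238 = 14.02 V.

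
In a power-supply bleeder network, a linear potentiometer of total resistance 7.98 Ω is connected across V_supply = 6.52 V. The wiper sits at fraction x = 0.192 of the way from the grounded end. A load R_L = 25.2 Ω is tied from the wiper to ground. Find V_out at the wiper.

Lower segment x·R_p = 1.532 Ω; upper segment (1−x)·R_p = 6.448 Ω.
R_L loads the lower segment: effective lower R = 1.444 Ω.
V_out = 6.52 × 1.444/(6.448 + 1.444) = 1.193 V.

V_out ≈ 1.19 V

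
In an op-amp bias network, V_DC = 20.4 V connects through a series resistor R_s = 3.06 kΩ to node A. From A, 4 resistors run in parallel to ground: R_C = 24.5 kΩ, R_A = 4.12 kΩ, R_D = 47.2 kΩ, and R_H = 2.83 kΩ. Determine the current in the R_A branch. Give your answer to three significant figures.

Equivalent of the parallel group: R_p = 1.520 kΩ.
V_A by voltage divider: V_A = 20.4 × 1.520/(3.06 + 1.520) = 6.769 V.
Branch current I = V_A/R_A = 6.769/4.12 = 1.643 mA.

I ≈ 1.64 mA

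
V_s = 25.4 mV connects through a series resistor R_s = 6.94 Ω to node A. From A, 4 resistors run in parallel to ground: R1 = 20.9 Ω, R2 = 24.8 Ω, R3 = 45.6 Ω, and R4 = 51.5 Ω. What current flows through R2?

I ≈ 0.539 mA

Combine the parallel branches: R_p = (1/20.9 + 1/24.8 + 1/45.6 + 1/51.5)⁻¹ = 7.721 Ω.
V_A = 25.4 × 7.721/14.66 = 13.38 mV.
Branch current I = V_A/R2 = 13.38/24.8 = 0.5394 mA.
(Check via current divider: I_total = 1.732 mA; share G_k/ΣG = 0.3113 → same result.)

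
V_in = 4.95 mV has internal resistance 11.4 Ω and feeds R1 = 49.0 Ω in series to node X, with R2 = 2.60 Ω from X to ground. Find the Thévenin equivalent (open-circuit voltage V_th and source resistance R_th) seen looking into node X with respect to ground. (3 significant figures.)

V_th ≈ 0.204 mV, R_th ≈ 2.49 Ω

R1' = 11.4 + 49.0 = 60.40 Ω (source resistance + R1).
V_th is the unloaded tap voltage: V_in · R2/(R1'+R2) = 4.95 × 0.04127 = 0.2043 mV.
Looking into X with the source shorted: R_th = R1'·R2/(R1'+R2) = 60.40 × 2.60/63.00 = 2.493 Ω.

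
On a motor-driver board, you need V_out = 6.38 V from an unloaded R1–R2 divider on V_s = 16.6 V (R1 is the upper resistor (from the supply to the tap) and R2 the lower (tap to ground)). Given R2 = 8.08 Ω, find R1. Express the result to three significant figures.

R1 ≈ 12.9 Ω

Required fraction k = V_out/V_s = 0.3843.
R1 = R2·(1/k − 1) = 8.08 × 1.602 = 12.94 Ω.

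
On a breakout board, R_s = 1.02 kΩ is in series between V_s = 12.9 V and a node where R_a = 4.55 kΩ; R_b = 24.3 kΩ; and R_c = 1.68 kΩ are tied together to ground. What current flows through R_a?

Combine the parallel branches: R_p = (1/4.55 + 1/24.3 + 1/1.68)⁻¹ = 1.168 kΩ.
V_A = 12.9 × 1.168/2.188 = 6.886 V.
Branch current I = V_A/R_a = 6.886/4.55 = 1.513 mA.

I ≈ 1.51 mA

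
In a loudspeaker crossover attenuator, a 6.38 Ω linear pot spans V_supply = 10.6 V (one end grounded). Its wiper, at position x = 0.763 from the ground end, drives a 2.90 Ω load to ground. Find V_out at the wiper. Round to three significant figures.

Split the track: R_lower = x·R_p = 4.868 Ω, R_upper = (1−x)·R_p = 1.512 Ω.
Lower segment in parallel with the load: 4.868 ‖ 2.90 = 1.817 Ω.
Then V_out = V_supply · 1.817/(1.512 + 1.817) = 5.786 V.

V_out ≈ 5.79 V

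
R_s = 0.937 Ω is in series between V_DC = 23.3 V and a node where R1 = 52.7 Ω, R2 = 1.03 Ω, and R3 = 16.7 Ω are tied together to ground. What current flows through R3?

I ≈ 0.703 A

Combine the parallel branches: R_p = (1/52.7 + 1/1.03 + 1/16.7)⁻¹ = 0.9526 Ω.
V_A by voltage divider: V_A = 23.3 × 0.9526/(0.937 + 0.9526) = 11.75 V.
I(R3) = V_A / R3 = 11.75/16.7 = 0.7034 A.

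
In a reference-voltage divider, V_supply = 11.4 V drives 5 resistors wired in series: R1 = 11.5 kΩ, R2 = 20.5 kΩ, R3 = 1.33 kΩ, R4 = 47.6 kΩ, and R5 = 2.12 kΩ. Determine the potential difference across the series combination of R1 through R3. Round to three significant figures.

V ≈ 4.58 V

ΣR = 11.5 + 20.5 + 1.33 + 47.6 + 2.12 = 83.05 kΩ.
R_{R1..R3} = 11.5 + 20.5 + 1.33 = 33.33 kΩ.
Voltage divider: V = V_supply · (33.33 / 83.05) = 11.4 × 0.4013 = 4.575 V.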